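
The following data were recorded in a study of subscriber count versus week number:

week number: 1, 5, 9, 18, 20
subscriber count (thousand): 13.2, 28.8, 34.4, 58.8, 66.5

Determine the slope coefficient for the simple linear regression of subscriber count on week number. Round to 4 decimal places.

2.6641

n = 5, Σx = 53, Σy = 201.7, Σxy = 2855.2, Σx² = 831
Sxx = Σx² − (Σx)²/n = 831 − 561.8 = 269.2
Sxy = Σxy − (Σx)(Σy)/n = 2855.2 − 2138.02 = 717.18
b = Sxy/Sxx = 717.18/269.2 = 2.664116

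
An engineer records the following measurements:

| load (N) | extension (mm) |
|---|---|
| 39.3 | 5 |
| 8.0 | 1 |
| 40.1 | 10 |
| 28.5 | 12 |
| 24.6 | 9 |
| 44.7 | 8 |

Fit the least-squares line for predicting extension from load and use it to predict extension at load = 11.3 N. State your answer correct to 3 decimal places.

n = 6, Σx = 185.2, Σy = 45, Σxy = 1526.5, Σx² = 6632
Sxx = Σx² − (Σx)²/n = 6632 − 5716.506667 = 915.493333
Sxy = Σxy − (Σx)(Σy)/n = 1526.5 − 1389 = 137.5
b = Sxy/Sxx = 137.5/915.493333 = 0.150192
a = ȳ − b·x̄ = 7.5 − 0.150192·30.866667 = 2.864066
ŷ(11.3) = a + b·11.3 = 2.864066 + 0.150192·11.3 = 4.561238

4.561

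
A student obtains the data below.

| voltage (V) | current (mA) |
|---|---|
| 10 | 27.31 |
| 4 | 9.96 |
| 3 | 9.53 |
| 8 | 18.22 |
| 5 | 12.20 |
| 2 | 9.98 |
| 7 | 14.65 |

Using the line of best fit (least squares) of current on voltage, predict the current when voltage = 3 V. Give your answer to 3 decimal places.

9.204

n = 7, Σx = 39, Σy = 101.85, Σxy = 670.8, Σx² = 267
Sxx = Σx² − (Σx)²/n = 267 − 217.285714 = 49.714286
Sxy = Σxy − (Σx)(Σy)/n = 670.8 − 567.45 = 103.35
b = Sxy/Sxx = 103.35/49.714286 = 2.078879
a = ȳ − b·x̄ = 14.55 − 2.078879·5.571429 = 2.967672
ŷ(3) = a + b·3 = 2.967672 + 2.078879·3 = 9.204310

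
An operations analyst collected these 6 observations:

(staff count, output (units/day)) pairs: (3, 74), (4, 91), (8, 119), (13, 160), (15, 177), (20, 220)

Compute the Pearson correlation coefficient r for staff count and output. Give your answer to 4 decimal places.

0.9987

n = 6, Σx = 63, Σy = 841, Σxy = 10673, Σx² = 883, Σy² = 133247
Sxx = Σx² − (Σx)²/n = 883 − 661.5 = 221.5
Sxy = Σxy − (Σx)(Σy)/n = 10673 − 8830.5 = 1842.5
Syy = Σy² − (Σy)²/n = 133247 − 117880.166667 = 15366.833333
r = Sxy/√(Sxx·Syy) = 1842.5/√(3403753.583333) = 1842.5/1844.926444 = 0.998685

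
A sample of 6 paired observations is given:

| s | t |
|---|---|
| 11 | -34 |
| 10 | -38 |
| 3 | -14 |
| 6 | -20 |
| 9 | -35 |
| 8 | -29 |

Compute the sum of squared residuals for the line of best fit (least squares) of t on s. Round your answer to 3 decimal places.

42.646

n = 6, Σx = 47, Σy = -170, Σxy = -1463, Σx² = 411, Σy² = 5262
Sxx = Σx² − (Σx)²/n = 411 − 368.166667 = 42.833333
Sxy = Σxy − (Σx)(Σy)/n = -1463 − (-1331.666667) = -131.333333
Syy = Σy² − (Σy)²/n = 5262 − 4816.666667 = 445.333333
b = Sxy/Sxx = -131.333333/42.833333 = -3.066148
SSE = Syy − b·Sxy = 445.333333 − (-3.066148)·(-131.333333) = 42.645914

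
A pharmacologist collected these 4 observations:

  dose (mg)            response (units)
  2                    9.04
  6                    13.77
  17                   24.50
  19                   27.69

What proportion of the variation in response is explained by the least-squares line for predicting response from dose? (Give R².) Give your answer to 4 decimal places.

0.9969

n = 4, Σx = 44, Σy = 75, Σxy = 1043.31, Σx² = 690, Σy² = 1638.3206
Sxx = Σx² − (Σx)²/n = 690 − 484 = 206
Sxy = Σxy − (Σx)(Σy)/n = 1043.31 − 825 = 218.31
Syy = Σy² − (Σy)²/n = 1638.3206 − 1406.25 = 232.0706
R² = Sxy²/(Sxx·Syy) = (218.31)²/(206·232.0706) = 0.996919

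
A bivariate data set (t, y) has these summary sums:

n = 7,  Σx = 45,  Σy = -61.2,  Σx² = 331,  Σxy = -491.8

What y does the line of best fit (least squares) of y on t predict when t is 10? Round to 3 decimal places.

-17.165

Sxx = Σx² − (Σx)²/n = 331 − 289.285714 = 41.714286
Sxy = Σxy − (Σx)(Σy)/n = -491.8 − (-393.428571) = -98.371429
b = Sxy/Sxx = -98.371429/41.714286 = -2.358219
a = ȳ − b·x̄ = -8.742857 − (-2.358219)·6.428571 = 6.417123
ŷ(10) = a + b·10 = 6.417123 + (-2.358219)·10 = -17.165068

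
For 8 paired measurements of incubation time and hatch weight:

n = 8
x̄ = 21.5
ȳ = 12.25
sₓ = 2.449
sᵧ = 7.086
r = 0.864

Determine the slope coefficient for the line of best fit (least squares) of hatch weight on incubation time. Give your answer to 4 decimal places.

2.4999

b = r · sᵧ/sₓ = 0.864 · 7.086/2.449 = 2.499920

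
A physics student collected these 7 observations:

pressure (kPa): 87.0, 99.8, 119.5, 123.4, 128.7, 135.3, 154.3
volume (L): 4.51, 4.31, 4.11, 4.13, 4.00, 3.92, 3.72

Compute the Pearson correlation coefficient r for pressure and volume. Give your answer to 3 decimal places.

n = 7, Σx = 848, Σy = 28.7, Σxy = 3442.467, Σx² = 105715.12, Σy² = 118.07
Sxx = Σx² − (Σx)²/n = 105715.12 − 102729.142857 = 2985.977143
Sxy = Σxy − (Σx)(Σy)/n = 3442.467 − 3476.8 = -34.333
Syy = Σy² − (Σy)²/n = 118.07 − 117.67 = 0.4
r = Sxy/√(Sxx·Syy) = -34.333/√(1194.390857) = -34.333/34.559960 = -0.993433

-0.993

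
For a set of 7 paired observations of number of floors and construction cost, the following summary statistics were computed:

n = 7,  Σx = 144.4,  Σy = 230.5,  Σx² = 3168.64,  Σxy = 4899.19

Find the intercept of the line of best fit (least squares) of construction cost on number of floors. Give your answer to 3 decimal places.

Sxx = Σx² − (Σx)²/n = 3168.64 − 2978.765714 = 189.874286
Sxy = Σxy − (Σx)(Σy)/n = 4899.19 − 4754.885714 = 144.304286
b = Sxy/Sxx = 144.304286/189.874286 = 0.759999
a = ȳ − b·x̄ = 32.928571 − 0.759999·20.628571 = 17.250876

17.251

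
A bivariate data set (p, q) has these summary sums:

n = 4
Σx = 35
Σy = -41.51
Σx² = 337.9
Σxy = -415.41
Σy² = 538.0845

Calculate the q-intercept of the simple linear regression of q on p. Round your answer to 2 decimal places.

Sxx = Σx² − (Σx)²/n = 337.9 − 306.25 = 31.65
Sxy = Σxy − (Σx)(Σy)/n = -415.41 − (-363.2125) = -52.1975
b = Sxy/Sxx = -52.1975/31.65 = -1.649210
a = ȳ − b·x̄ = -10.3775 − (-1.649210)·8.75 = 4.053088

4.05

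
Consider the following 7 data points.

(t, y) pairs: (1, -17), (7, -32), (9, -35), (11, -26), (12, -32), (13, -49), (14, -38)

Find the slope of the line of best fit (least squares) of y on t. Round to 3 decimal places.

-1.697

n = 7, Σx = 67, Σy = -229, Σxy = -2395, Σx² = 761
Sxx = Σx² − (Σx)²/n = 761 − 641.285714 = 119.714286
Sxy = Σxy − (Σx)(Σy)/n = -2395 − (-2191.857143) = -203.142857
b = Sxy/Sxx = -203.142857/119.714286 = -1.696897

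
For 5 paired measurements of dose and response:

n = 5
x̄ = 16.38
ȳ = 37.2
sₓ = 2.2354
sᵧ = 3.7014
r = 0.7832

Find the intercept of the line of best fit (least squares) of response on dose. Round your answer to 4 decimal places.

b = r · sᵧ/sₓ = 0.7832 · 3.7014/2.2354 = 1.296831
a = ȳ − b·x̄ = 37.2 − 1.296831·16.38 = 15.957905

15.9579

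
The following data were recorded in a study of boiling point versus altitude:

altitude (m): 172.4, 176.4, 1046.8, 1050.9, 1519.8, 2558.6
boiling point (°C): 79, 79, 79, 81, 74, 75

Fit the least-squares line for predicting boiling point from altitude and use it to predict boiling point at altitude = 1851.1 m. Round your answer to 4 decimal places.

76.2916

n = 6, Σx = 6524.9, Σy = 467, Σxy = 499735.5, Σx² = 11117245.77
Sxx = Σx² − (Σx)²/n = 11117245.77 − 7095720.001667 = 4021525.768333
Sxy = Σxy − (Σx)(Σy)/n = 499735.5 − 507854.716667 = -8119.216667
b = Sxy/Sxx = -8119.216667/4021525.768333 = -0.002019
a = ȳ − b·x̄ = 77.833333 − (-0.002019)·1087.483333 = 80.028896
ŷ(1851.1) = a + b·1851.1 = 80.028896 + (-0.002019)·1851.1 = 76.291638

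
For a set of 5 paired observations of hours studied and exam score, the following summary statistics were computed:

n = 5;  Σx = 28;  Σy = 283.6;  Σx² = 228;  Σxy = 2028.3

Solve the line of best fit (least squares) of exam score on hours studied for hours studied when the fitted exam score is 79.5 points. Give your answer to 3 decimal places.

9.285

Sxx = Σx² − (Σx)²/n = 228 − 156.8 = 71.2
Sxy = Σxy − (Σx)(Σy)/n = 2028.3 − 1588.16 = 440.14
b = Sxy/Sxx = 440.14/71.2 = 6.181742
a = ȳ − b·x̄ = 56.72 − 6.181742·5.6 = 22.102247
Set a + b·x = 79.5: x = (79.5 − 22.102247) / 6.181742 = 9.285046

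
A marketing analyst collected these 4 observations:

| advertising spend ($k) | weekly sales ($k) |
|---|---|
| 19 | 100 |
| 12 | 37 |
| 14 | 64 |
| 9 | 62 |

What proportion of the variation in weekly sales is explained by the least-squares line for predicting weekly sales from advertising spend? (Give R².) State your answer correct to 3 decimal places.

n = 4, Σx = 54, Σy = 263, Σxy = 3798, Σx² = 782, Σy² = 19309
Sxx = Σx² − (Σx)²/n = 782 − 729 = 53
Sxy = Σxy − (Σx)(Σy)/n = 3798 − 3550.5 = 247.5
Syy = Σy² − (Σy)²/n = 19309 − 17292.25 = 2016.75
R² = Sxy²/(Sxx·Syy) = (247.5)²/(53·2016.75) = 0.573090

0.573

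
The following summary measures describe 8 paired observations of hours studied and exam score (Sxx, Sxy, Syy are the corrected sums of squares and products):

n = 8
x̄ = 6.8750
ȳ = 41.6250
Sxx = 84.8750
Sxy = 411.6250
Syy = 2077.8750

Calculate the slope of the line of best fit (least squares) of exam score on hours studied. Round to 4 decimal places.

4.8498

b = Sxy/Sxx = 411.625/84.875 = 4.849779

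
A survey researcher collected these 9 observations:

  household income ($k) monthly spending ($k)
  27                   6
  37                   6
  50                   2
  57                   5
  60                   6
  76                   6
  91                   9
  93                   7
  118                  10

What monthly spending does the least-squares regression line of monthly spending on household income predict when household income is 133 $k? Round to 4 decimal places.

n = 9, Σx = 609, Σy = 57, Σxy = 4235, Σx² = 48077
Sxx = Σx² − (Σx)²/n = 48077 − 41209 = 6868
Sxy = Σxy − (Σx)(Σy)/n = 4235 − 3857 = 378
b = Sxy/Sxx = 378/6868 = 0.055038
a = ȳ − b·x̄ = 6.333333 − 0.055038·67.666667 = 2.609105
ŷ(133) = a + b·133 = 2.609105 + 0.055038·133 = 9.929140

9.9291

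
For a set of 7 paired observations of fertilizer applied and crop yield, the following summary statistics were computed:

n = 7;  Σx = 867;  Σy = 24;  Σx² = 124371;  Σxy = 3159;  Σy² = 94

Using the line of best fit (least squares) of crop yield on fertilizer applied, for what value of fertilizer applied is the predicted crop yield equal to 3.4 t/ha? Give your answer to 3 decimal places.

Sxx = Σx² − (Σx)²/n = 124371 − 107384.142857 = 16986.857143
Sxy = Σxy − (Σx)(Σy)/n = 3159 − 2972.571429 = 186.428571
b = Sxy/Sxx = 186.428571/16986.857143 = 0.010975
a = ȳ − b·x̄ = 3.428571 − 0.010975·123.857143 = 2.069255
Set a + b·x = 3.4: x = (3.4 − 2.069255) / 0.010975 = 121.253793

121.254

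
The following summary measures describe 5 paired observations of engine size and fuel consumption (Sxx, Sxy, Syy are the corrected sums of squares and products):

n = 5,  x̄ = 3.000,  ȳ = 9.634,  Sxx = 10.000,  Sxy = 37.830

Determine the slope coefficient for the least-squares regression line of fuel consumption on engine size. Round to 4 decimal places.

b = Sxy/Sxx = 37.83/10 = 3.783

3.7830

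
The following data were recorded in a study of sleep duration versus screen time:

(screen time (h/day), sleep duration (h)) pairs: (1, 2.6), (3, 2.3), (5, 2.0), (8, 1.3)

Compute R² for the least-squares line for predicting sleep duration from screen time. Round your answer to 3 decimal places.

0.985

n = 4, Σx = 17, Σy = 8.2, Σxy = 29.9, Σx² = 99, Σy² = 17.74
Sxx = Σx² − (Σx)²/n = 99 − 72.25 = 26.75
Sxy = Σxy − (Σx)(Σy)/n = 29.9 − 34.85 = -4.95
Syy = Σy² − (Σy)²/n = 17.74 − 16.81 = 0.93
R² = Sxy²/(Sxx·Syy) = (-4.95)²/(26.75·0.93) = 0.984926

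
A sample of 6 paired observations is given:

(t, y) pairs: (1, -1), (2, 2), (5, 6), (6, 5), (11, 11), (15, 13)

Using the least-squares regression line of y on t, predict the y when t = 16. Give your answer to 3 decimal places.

14.927

n = 6, Σx = 40, Σy = 36, Σxy = 379, Σx² = 412
Sxx = Σx² − (Σx)²/n = 412 − 266.666667 = 145.333333
Sxy = Σxy − (Σx)(Σy)/n = 379 − 240 = 139
b = Sxy/Sxx = 139/145.333333 = 0.956422
a = ȳ − b·x̄ = 6 − 0.956422·6.666667 = -0.376147
ŷ(16) = a + b·16 = -0.376147 + 0.956422·16 = 14.926606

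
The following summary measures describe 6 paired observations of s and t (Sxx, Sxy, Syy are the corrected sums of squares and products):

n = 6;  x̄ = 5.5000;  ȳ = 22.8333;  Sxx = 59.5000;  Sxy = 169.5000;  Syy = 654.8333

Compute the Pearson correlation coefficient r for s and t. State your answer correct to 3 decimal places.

0.859

r = Sxy/√(Sxx·Syy) = 169.5/√(38962.58135) = 169.5/197.389415 = 0.858709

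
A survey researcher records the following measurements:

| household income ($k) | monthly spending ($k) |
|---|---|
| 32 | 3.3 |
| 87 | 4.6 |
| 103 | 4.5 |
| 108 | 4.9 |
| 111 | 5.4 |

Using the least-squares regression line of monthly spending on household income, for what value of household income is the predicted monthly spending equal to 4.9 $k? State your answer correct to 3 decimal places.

104.331

n = 5, Σx = 441, Σy = 22.7, Σxy = 2097.9, Σx² = 43187
Sxx = Σx² − (Σx)²/n = 43187 − 38896.2 = 4290.8
Sxy = Σxy − (Σx)(Σy)/n = 2097.9 − 2002.14 = 95.76
b = Sxy/Sxx = 95.76/4290.8 = 0.022318
a = ȳ − b·x̄ = 4.54 − 0.022318·88.2 = 2.571595
Set a + b·x = 4.9: x = (4.9 − 2.571595) / 0.022318 = 104.330827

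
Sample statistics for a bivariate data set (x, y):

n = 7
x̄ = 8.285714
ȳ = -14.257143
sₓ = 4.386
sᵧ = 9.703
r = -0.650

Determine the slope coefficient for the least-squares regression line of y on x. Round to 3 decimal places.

b = r · sᵧ/sₓ = -0.65 · 9.703/4.386 = -1.437973

-1.438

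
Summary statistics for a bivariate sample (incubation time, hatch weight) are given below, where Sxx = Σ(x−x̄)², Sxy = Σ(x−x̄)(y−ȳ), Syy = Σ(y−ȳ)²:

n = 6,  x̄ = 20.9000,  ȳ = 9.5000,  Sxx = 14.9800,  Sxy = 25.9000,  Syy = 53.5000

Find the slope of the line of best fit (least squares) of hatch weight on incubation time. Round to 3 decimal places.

1.729

b = Sxy/Sxx = 25.9/14.98 = 1.728972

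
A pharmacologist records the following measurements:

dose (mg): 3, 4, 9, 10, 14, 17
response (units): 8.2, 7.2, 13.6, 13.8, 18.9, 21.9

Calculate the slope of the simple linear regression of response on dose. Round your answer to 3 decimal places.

n = 6, Σx = 57, Σy = 83.6, Σxy = 950.7, Σx² = 691
Sxx = Σx² − (Σx)²/n = 691 − 541.5 = 149.5
Sxy = Σxy − (Σx)(Σy)/n = 950.7 − 794.2 = 156.5
b = Sxy/Sxx = 156.5/149.5 = 1.046823

1.047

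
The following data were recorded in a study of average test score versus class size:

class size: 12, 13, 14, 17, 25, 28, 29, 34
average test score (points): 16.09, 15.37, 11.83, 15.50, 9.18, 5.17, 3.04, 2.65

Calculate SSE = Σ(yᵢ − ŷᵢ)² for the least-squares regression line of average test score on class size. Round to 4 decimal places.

n = 8, Σx = 172, Σy = 78.83, Σxy = 1374.53, Σx² = 4204, Σy² = 1002.5893
Sxx = Σx² − (Σx)²/n = 4204 − 3698 = 506
Sxy = Σxy − (Σx)(Σy)/n = 1374.53 − 1694.845 = -320.315
Syy = Σy² − (Σy)²/n = 1002.5893 − 776.771112 = 225.818187
b = Sxy/Sxx = -320.315/506 = -0.633034
SSE = Syy − b·Sxy = 225.818187 − (-0.633034)·(-320.315) = 23.048031

23.0480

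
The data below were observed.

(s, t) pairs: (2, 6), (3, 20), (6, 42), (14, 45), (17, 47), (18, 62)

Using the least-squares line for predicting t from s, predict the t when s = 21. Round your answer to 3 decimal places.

n = 6, Σx = 60, Σy = 222, Σxy = 2869, Σx² = 858
Sxx = Σx² − (Σx)²/n = 858 − 600 = 258
Sxy = Σxy − (Σx)(Σy)/n = 2869 − 2220 = 649
b = Sxy/Sxx = 649/258 = 2.515504
a = ȳ − b·x̄ = 37 − 2.515504·10 = 11.844961
ŷ(21) = a + b·21 = 11.844961 + 2.515504·21 = 64.670543

64.671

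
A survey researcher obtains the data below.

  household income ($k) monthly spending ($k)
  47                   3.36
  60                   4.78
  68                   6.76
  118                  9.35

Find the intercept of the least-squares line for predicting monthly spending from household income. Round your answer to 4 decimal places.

n = 4, Σx = 293, Σy = 24.25, Σxy = 2007.7, Σx² = 24357
Sxx = Σx² − (Σx)²/n = 24357 − 21462.25 = 2894.75
Sxy = Σxy − (Σx)(Σy)/n = 2007.7 − 1776.3125 = 231.3875
b = Sxy/Sxx = 231.3875/2894.75 = 0.079934
a = ȳ − b·x̄ = 6.0625 − 0.079934·73.25 = 0.207371

0.2074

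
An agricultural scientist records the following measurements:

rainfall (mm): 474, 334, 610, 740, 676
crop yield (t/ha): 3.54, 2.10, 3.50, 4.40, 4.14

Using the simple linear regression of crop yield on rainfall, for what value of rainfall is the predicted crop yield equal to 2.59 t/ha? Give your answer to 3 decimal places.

n = 5, Σx = 2834, Σy = 17.68, Σxy = 10569, Σx² = 1712908
Sxx = Σx² − (Σx)²/n = 1712908 − 1606311.2 = 106596.8
Sxy = Σxy − (Σx)(Σy)/n = 10569 − 10021.024 = 547.976
b = Sxy/Sxx = 547.976/106596.8 = 0.005141
a = ȳ − b·x̄ = 3.536 − 0.005141·566.8 = 0.622284
Set a + b·x = 2.59: x = (2.59 − 0.622284) / 0.005141 = 382.776297

382.776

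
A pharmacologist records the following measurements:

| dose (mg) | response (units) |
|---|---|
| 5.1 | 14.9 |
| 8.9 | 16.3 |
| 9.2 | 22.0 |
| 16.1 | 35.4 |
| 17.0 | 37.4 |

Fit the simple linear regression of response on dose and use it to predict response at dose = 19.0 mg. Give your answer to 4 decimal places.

n = 5, Σx = 56.3, Σy = 126, Σxy = 1629.2, Σx² = 738.07
Sxx = Σx² − (Σx)²/n = 738.07 − 633.938 = 104.132
Sxy = Σxy − (Σx)(Σy)/n = 1629.2 − 1418.76 = 210.44
b = Sxy/Sxx = 210.44/104.132 = 2.020897
a = ȳ − b·x̄ = 25.2 − 2.020897·11.26 = 2.444705
ŷ(19.0) = a + b·19.0 = 2.444705 + 2.020897·19 = 40.841739

40.8417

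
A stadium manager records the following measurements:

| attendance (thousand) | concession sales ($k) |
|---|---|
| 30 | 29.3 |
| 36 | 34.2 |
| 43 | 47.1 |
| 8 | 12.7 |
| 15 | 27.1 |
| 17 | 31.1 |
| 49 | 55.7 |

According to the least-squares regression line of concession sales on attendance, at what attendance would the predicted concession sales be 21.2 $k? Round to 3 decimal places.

13.140

n = 7, Σx = 198, Σy = 237.2, Σxy = 7901.6, Σx² = 7024
Sxx = Σx² − (Σx)²/n = 7024 − 5600.571429 = 1423.428571
Sxy = Σxy − (Σx)(Σy)/n = 7901.6 − 6709.371429 = 1192.228571
b = Sxy/Sxx = 1192.228571/1423.428571 = 0.837575
a = ȳ − b·x̄ = 33.885714 − 0.837575·28.285714 = 10.194299
Set a + b·x = 21.2: x = (21.2 − 10.194299) / 0.837575 = 13.139954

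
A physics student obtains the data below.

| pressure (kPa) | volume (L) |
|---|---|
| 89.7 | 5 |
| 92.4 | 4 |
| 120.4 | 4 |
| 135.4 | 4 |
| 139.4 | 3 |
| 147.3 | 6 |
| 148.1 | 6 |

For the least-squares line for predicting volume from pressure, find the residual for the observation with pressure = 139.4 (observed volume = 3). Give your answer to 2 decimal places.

-1.74

n = 7, Σx = 872.7, Σy = 32, Σxy = 4031.9, Σx² = 112476.43
Sxx = Σx² − (Σx)²/n = 112476.43 − 108800.755714 = 3675.674286
Sxy = Σxy − (Σx)(Σy)/n = 4031.9 − 3989.485714 = 42.414286
b = Sxy/Sxx = 42.414286/3675.674286 = 0.011539
a = ȳ − b·x̄ = 4.571429 − 0.011539·124.671429 = 3.132822
ŷ(139.4) = 3.132822 + 0.011539·139.4 = 4.741384
residual = y − ŷ = 3 − 4.741384 = -1.741384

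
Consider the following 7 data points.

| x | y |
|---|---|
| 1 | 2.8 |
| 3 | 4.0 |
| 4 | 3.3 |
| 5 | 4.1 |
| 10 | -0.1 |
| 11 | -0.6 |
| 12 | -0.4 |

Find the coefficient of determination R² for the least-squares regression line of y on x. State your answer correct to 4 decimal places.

n = 7, Σx = 46, Σy = 13.1, Σxy = 36.1, Σx² = 416, Σy² = 52.07
Sxx = Σx² − (Σx)²/n = 416 − 302.285714 = 113.714286
Sxy = Σxy − (Σx)(Σy)/n = 36.1 − 86.085714 = -49.985714
Syy = Σy² − (Σy)²/n = 52.07 − 24.515714 = 27.554286
R² = Sxy²/(Sxx·Syy) = (-49.985714)²/(113.714286·27.554286) = 0.797421

0.7974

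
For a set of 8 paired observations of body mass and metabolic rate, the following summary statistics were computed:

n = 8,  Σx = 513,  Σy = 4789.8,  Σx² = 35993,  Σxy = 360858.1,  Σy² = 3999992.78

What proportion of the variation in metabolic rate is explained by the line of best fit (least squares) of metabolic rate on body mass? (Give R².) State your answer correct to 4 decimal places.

0.8228

Sxx = Σx² − (Σx)²/n = 35993 − 32896.125 = 3096.875
Sxy = Σxy − (Σx)(Σy)/n = 360858.1 − 307145.925 = 53712.175
Syy = Σy² − (Σy)²/n = 3999992.78 − 2867773.005 = 1132219.775
R² = Sxy²/(Sxx·Syy) = (53712.175)²/(3096.875·1132219.775) = 0.822794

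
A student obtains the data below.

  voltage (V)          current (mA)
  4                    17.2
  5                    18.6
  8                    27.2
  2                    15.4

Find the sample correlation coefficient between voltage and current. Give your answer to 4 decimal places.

0.9631

n = 4, Σx = 19, Σy = 78.4, Σxy = 410.2, Σx² = 109, Σy² = 1618.8
Sxx = Σx² − (Σx)²/n = 109 − 90.25 = 18.75
Sxy = Σxy − (Σx)(Σy)/n = 410.2 − 372.4 = 37.8
Syy = Σy² − (Σy)²/n = 1618.8 − 1536.64 = 82.16
r = Sxy/√(Sxx·Syy) = 37.8/√(1540.5) = 37.8/39.249204 = 0.963077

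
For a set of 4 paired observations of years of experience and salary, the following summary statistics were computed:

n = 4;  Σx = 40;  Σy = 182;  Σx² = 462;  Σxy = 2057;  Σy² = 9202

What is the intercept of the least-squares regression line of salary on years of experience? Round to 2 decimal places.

Sxx = Σx² − (Σx)²/n = 462 − 400 = 62
Sxy = Σxy − (Σx)(Σy)/n = 2057 − 1820 = 237
b = Sxy/Sxx = 237/62 = 3.822581
a = ȳ − b·x̄ = 45.5 − 3.822581·10 = 7.274194

7.27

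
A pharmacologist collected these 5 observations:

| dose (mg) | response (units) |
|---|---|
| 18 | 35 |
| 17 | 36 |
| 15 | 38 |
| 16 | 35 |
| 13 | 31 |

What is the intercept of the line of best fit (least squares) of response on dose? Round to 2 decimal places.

n = 5, Σx = 79, Σy = 175, Σxy = 2775, Σx² = 1263
Sxx = Σx² − (Σx)²/n = 1263 − 1248.2 = 14.8
Sxy = Σxy − (Σx)(Σy)/n = 2775 − 2765 = 10
b = Sxy/Sxx = 10/14.8 = 0.675676
a = ȳ − b·x̄ = 35 − 0.675676·15.8 = 24.324324

24.32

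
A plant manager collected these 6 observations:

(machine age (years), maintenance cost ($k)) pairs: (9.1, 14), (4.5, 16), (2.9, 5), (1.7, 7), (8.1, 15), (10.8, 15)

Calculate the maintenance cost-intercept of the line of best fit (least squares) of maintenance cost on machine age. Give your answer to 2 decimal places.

n = 6, Σx = 37.1, Σy = 72, Σxy = 509.3, Σx² = 296.61
Sxx = Σx² − (Σx)²/n = 296.61 − 229.401667 = 67.208333
Sxy = Σxy − (Σx)(Σy)/n = 509.3 − 445.2 = 64.1
b = Sxy/Sxx = 64.1/67.208333 = 0.953751
a = ȳ − b·x̄ = 12 − 0.953751·6.183333 = 6.102641

6.10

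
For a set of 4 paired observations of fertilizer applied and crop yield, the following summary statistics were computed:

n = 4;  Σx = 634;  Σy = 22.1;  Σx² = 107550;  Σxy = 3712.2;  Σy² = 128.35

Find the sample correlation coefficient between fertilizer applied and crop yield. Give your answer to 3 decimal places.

Sxx = Σx² − (Σx)²/n = 107550 − 100489 = 7061
Sxy = Σxy − (Σx)(Σy)/n = 3712.2 − 3502.85 = 209.35
Syy = Σy² − (Σy)²/n = 128.35 − 122.1025 = 6.2475
r = Sxy/√(Sxx·Syy) = 209.35/√(44113.5975) = 209.35/210.032373 = 0.996751

0.997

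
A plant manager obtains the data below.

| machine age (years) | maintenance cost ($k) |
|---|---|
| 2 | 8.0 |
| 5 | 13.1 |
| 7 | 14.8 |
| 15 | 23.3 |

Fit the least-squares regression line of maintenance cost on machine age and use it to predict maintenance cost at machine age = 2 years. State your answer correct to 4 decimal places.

n = 4, Σx = 29, Σy = 59.2, Σxy = 534.6, Σx² = 303
Sxx = Σx² − (Σx)²/n = 303 − 210.25 = 92.75
Sxy = Σxy − (Σx)(Σy)/n = 534.6 − 429.2 = 105.4
b = Sxy/Sxx = 105.4/92.75 = 1.136388
a = ȳ − b·x̄ = 14.8 − 1.136388·7.25 = 6.561186
ŷ(2) = a + b·2 = 6.561186 + 1.136388·2 = 8.833962

8.8340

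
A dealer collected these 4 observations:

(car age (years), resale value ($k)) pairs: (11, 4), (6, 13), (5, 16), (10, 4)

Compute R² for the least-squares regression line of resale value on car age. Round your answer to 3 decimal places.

n = 4, Σx = 32, Σy = 37, Σxy = 242, Σx² = 282, Σy² = 457
Sxx = Σx² − (Σx)²/n = 282 − 256 = 26
Sxy = Σxy − (Σx)(Σy)/n = 242 − 296 = -54
Syy = Σy² − (Σy)²/n = 457 − 342.25 = 114.75
R² = Sxy²/(Sxx·Syy) = (-54)²/(26·114.75) = 0.977376

0.977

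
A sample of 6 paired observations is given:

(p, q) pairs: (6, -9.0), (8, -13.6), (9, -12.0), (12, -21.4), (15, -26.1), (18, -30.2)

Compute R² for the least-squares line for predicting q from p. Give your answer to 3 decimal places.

n = 6, Σx = 68, Σy = -112.3, Σxy = -1462.7, Σx² = 874, Σy² = 2461.17
Sxx = Σx² − (Σx)²/n = 874 − 770.666667 = 103.333333
Sxy = Σxy − (Σx)(Σy)/n = -1462.7 − (-1272.733333) = -189.966667
Syy = Σy² − (Σy)²/n = 2461.17 − 2101.881667 = 359.288333
R² = Sxy²/(Sxx·Syy) = (-189.966667)²/(103.333333·359.288333) = 0.972011

0.972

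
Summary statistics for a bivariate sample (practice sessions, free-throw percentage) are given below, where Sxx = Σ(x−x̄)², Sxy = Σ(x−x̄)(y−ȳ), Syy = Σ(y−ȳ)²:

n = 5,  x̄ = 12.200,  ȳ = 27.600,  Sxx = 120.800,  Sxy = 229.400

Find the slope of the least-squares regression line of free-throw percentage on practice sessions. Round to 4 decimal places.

b = Sxy/Sxx = 229.4/120.8 = 1.899007

1.8990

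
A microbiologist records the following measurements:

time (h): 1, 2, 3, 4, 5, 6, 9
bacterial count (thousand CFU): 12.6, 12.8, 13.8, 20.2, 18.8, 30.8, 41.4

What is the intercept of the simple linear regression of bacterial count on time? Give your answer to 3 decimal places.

n = 7, Σx = 30, Σy = 150.4, Σxy = 811.8, Σx² = 172
Sxx = Σx² − (Σx)²/n = 172 − 128.571429 = 43.428571
Sxy = Σxy − (Σx)(Σy)/n = 811.8 − 644.571429 = 167.228571
b = Sxy/Sxx = 167.228571/43.428571 = 3.850658
a = ȳ − b·x̄ = 21.485714 − 3.850658·4.285714 = 4.982895

4.983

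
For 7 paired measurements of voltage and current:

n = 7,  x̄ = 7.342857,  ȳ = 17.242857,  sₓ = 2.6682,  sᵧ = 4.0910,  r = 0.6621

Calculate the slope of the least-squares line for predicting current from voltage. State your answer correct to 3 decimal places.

1.015

b = r · sᵧ/sₓ = 0.6621 · 4.091/2.6682 = 1.015160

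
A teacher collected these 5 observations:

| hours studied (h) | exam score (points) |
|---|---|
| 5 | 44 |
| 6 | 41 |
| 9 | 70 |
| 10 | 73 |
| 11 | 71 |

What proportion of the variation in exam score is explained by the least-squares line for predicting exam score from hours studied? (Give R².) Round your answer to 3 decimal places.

0.893

n = 5, Σx = 41, Σy = 299, Σxy = 2607, Σx² = 363, Σy² = 18887
Sxx = Σx² − (Σx)²/n = 363 − 336.2 = 26.8
Sxy = Σxy − (Σx)(Σy)/n = 2607 − 2451.8 = 155.2
Syy = Σy² − (Σy)²/n = 18887 − 17880.2 = 1006.8
R² = Sxy²/(Sxx·Syy) = (155.2)²/(26.8·1006.8) = 0.892700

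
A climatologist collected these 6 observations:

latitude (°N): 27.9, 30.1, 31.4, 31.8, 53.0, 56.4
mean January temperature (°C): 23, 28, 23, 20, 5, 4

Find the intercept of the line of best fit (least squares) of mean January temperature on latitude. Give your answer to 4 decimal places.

46.8799

n = 6, Σx = 230.6, Σy = 103, Σxy = 3333.3, Σx² = 9671.58
Sxx = Σx² − (Σx)²/n = 9671.58 − 8862.726667 = 808.853333
Sxy = Σxy − (Σx)(Σy)/n = 3333.3 − 3958.633333 = -625.333333
b = Sxy/Sxx = -625.333333/808.853333 = -0.773111
a = ȳ − b·x̄ = 17.166667 − (-0.773111)·38.433333 = 46.879896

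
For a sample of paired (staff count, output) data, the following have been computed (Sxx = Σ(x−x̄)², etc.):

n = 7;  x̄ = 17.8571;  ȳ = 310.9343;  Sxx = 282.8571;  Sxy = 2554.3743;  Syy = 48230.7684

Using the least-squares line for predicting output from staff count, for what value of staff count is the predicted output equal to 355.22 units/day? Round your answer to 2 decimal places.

b = Sxy/Sxx = 2554.3743/282.8571 = 9.030618
a = ȳ − b·x̄ = 310.9343 − 9.030618·17.8571 = 149.673659
Set a + b·x = 355.22: x = (355.22 − 149.673659) / 9.030618 = 22.761050

22.76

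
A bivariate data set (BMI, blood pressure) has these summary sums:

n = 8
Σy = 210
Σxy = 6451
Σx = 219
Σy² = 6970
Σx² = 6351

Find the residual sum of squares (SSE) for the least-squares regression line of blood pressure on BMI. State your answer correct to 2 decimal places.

71.75

Sxx = Σx² − (Σx)²/n = 6351 − 5995.125 = 355.875
Sxy = Σxy − (Σx)(Σy)/n = 6451 − 5748.75 = 702.25
Syy = Σy² − (Σy)²/n = 6970 − 5512.5 = 1457.5
b = Sxy/Sxx = 702.25/355.875 = 1.973305
SSE = Syy − b·Sxy = 1457.5 − 1.973305·702.25 = 71.746400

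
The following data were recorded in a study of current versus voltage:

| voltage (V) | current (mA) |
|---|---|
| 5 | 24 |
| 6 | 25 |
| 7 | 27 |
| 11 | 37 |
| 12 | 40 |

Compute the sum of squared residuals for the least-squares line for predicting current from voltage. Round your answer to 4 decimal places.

n = 5, Σx = 41, Σy = 153, Σxy = 1346, Σx² = 375, Σy² = 4899
Sxx = Σx² − (Σx)²/n = 375 − 336.2 = 38.8
Sxy = Σxy − (Σx)(Σy)/n = 1346 − 1254.6 = 91.4
Syy = Σy² − (Σy)²/n = 4899 − 4681.8 = 217.2
b = Sxy/Sxx = 91.4/38.8 = 2.355670
SSE = Syy − b·Sxy = 217.2 − 2.355670·91.4 = 1.891753

1.8918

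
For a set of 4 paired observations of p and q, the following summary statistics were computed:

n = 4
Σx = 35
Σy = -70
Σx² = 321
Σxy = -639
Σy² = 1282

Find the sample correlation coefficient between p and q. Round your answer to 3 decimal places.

Sxx = Σx² − (Σx)²/n = 321 − 306.25 = 14.75
Sxy = Σxy − (Σx)(Σy)/n = -639 − (-612.5) = -26.5
Syy = Σy² − (Σy)²/n = 1282 − 1225 = 57
r = Sxy/√(Sxx·Syy) = -26.5/√(840.75) = -26.5/28.995689 = -0.913929

-0.914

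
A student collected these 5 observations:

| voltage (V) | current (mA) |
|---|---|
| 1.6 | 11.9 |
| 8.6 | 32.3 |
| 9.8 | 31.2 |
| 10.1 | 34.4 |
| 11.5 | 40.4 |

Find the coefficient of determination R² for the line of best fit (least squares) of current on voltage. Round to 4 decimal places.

0.9705

n = 5, Σx = 41.6, Σy = 150.2, Σxy = 1414.62, Σx² = 406.82, Σy² = 4973.86
Sxx = Σx² − (Σx)²/n = 406.82 − 346.112 = 60.708
Sxy = Σxy − (Σx)(Σy)/n = 1414.62 − 1249.664 = 164.956
Syy = Σy² − (Σy)²/n = 4973.86 − 4512.008 = 461.852
R² = Sxy²/(Sxx·Syy) = (164.956)²/(60.708·461.852) = 0.970482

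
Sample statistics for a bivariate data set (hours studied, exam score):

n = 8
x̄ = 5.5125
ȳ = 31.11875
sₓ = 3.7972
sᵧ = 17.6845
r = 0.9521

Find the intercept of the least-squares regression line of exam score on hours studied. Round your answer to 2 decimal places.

b = r · sᵧ/sₓ = 0.9521 · 17.6845/3.7972 = 4.434165
a = ȳ − b·x̄ = 31.11875 − 4.434165·5.5125 = 6.675414

6.68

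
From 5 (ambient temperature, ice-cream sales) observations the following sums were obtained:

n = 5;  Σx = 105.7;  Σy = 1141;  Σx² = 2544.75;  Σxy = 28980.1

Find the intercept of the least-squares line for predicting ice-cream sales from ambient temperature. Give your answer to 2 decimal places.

Sxx = Σx² − (Σx)²/n = 2544.75 − 2234.498 = 310.252
Sxy = Σxy − (Σx)(Σy)/n = 28980.1 − 24120.74 = 4859.36
b = Sxy/Sxx = 4859.36/310.252 = 15.662623
a = ȳ − b·x̄ = 228.2 − 15.662623·21.14 = -102.907843

-102.91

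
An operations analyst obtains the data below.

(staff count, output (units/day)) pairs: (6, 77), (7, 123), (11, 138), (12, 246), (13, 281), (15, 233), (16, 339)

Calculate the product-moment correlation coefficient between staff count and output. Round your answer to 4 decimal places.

n = 7, Σx = 80, Σy = 1437, Σxy = 18365, Σx² = 1000, Σy² = 348789
Sxx = Σx² − (Σx)²/n = 1000 − 914.285714 = 85.714286
Sxy = Σxy − (Σx)(Σy)/n = 18365 − 16422.857143 = 1942.142857
Syy = Σy² − (Σy)²/n = 348789 − 294995.571429 = 53793.428571
r = Sxy/√(Sxx·Syy) = 1942.142857/√(4610865.306122) = 1942.142857/2147.292553 = 0.904461

0.9045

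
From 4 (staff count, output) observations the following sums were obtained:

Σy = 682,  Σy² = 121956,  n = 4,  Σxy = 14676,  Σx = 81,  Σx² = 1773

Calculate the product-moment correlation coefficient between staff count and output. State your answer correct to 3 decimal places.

0.997

Sxx = Σx² − (Σx)²/n = 1773 − 1640.25 = 132.75
Sxy = Σxy − (Σx)(Σy)/n = 14676 − 13810.5 = 865.5
Syy = Σy² − (Σy)²/n = 121956 − 116281 = 5675
r = Sxy/√(Sxx·Syy) = 865.5/√(753356.25) = 865.5/867.960973 = 0.997165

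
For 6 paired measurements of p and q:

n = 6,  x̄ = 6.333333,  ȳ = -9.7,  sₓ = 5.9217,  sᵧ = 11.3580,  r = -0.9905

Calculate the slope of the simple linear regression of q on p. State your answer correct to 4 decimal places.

-1.8998

b = r · sᵧ/sₓ = -0.9905 · 11.358/5.9217 = -1.899809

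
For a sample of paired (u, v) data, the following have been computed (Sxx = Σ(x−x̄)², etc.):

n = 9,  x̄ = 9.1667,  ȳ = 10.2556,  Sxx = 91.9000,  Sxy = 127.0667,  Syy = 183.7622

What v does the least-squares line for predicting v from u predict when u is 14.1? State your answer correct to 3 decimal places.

17.077

b = Sxy/Sxx = 127.0667/91.9 = 1.382663
a = ȳ − b·x̄ = 10.2556 − 1.382663·9.1667 = -2.418854
ŷ(14.1) = a + b·14.1 = -2.418854 + 1.382663·14.1 = 17.076690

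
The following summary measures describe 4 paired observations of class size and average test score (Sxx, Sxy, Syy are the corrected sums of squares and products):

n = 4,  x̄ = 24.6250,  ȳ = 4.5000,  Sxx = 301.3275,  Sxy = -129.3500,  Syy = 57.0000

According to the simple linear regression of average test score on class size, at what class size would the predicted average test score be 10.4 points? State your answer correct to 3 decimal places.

10.881

b = Sxy/Sxx = -129.35/301.3275 = -0.429267
a = ȳ − b·x̄ = 4.5 − (-0.429267)·24.625 = 15.070704
Set a + b·x = 10.4: x = (10.4 − 15.070704) / (-0.429267) = 10.880646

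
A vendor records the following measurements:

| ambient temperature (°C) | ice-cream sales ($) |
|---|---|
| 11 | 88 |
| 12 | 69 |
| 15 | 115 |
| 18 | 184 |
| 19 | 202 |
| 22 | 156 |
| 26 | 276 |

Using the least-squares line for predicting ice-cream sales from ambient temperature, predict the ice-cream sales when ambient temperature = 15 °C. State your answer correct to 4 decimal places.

124.2418

n = 7, Σx = 123, Σy = 1090, Σxy = 21279, Σx² = 2335
Sxx = Σx² − (Σx)²/n = 2335 − 2161.285714 = 173.714286
Sxy = Σxy − (Σx)(Σy)/n = 21279 − 19152.857143 = 2126.142857
b = Sxy/Sxx = 2126.142857/173.714286 = 12.239309
a = ȳ − b·x̄ = 155.714286 − 12.239309·17.571429 = -59.347862
ŷ(15) = a + b·15 = -59.347862 + 12.239309·15 = 124.241776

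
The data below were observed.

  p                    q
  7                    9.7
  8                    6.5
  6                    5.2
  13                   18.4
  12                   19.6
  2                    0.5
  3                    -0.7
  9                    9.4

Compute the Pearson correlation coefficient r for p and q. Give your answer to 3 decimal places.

0.960

n = 8, Σx = 60, Σy = 68.6, Σxy = 709, Σx² = 556, Σy² = 975.2
Sxx = Σx² − (Σx)²/n = 556 − 450 = 106
Sxy = Σxy − (Σx)(Σy)/n = 709 − 514.5 = 194.5
Syy = Σy² − (Σy)²/n = 975.2 − 588.245 = 386.955
r = Sxy/√(Sxx·Syy) = 194.5/√(41017.23) = 194.5/202.527109 = 0.960365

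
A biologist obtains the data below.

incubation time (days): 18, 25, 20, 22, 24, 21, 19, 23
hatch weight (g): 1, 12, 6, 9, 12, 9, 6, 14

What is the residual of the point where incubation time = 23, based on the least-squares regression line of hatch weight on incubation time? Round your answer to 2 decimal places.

3.04

n = 8, Σx = 172, Σy = 69, Σxy = 1549, Σx² = 3740
Sxx = Σx² − (Σx)²/n = 3740 − 3698 = 42
Sxy = Σxy − (Σx)(Σy)/n = 1549 − 1483.5 = 65.5
b = Sxy/Sxx = 65.5/42 = 1.559524
a = ȳ − b·x̄ = 8.625 − 1.559524·21.5 = -24.904762
ŷ(23) = -24.904762 + 1.559524·23 = 10.964286
residual = y − ŷ = 14 − 10.964286 = 3.035714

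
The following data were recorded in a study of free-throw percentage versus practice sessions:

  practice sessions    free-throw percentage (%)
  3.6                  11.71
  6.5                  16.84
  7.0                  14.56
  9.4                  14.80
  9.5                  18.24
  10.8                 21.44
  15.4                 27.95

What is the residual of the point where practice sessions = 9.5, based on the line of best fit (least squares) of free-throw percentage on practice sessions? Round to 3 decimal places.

n = 7, Σx = 62.2, Σy = 125.54, Σxy = 1227.918, Σx² = 636.62
Sxx = Σx² − (Σx)²/n = 636.62 − 552.691429 = 83.928571
Sxy = Σxy − (Σx)(Σy)/n = 1227.918 − 1115.512571 = 112.405429
b = Sxy/Sxx = 112.405429/83.928571 = 1.339299
a = ȳ − b·x̄ = 17.934286 − 1.339299·8.885714 = 6.033660
ŷ(9.5) = 6.033660 + 1.339299·9.5 = 18.756998
residual = y − ŷ = 18.24 − 18.756998 = -0.516998

-0.517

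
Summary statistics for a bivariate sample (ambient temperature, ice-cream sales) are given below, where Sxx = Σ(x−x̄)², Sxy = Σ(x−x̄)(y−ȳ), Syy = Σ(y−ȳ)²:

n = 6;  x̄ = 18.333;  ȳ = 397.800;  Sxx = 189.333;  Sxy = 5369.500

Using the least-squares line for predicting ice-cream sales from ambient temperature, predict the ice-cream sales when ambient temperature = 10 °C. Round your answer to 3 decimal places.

b = Sxy/Sxx = 5369.5/189.333 = 28.360085
a = ȳ − b·x̄ = 397.8 − 28.360085·18.333 = -122.125441
ŷ(10) = a + b·10 = -122.125441 + 28.360085·10 = 161.475411

161.475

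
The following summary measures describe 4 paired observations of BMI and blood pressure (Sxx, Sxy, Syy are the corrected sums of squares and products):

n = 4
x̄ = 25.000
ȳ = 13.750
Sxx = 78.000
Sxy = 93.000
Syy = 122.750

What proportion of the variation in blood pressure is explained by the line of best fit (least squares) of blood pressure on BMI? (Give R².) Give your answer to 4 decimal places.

0.9033

R² = Sxy²/(Sxx·Syy) = (93)²/(78·122.75) = 0.903337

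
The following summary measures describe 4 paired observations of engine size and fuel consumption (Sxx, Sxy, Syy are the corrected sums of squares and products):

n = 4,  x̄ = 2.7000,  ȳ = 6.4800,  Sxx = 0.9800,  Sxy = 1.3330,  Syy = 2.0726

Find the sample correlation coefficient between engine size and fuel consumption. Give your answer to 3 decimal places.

0.935

r = Sxy/√(Sxx·Syy) = 1.333/√(2.031148) = 1.333/1.425183 = 0.935318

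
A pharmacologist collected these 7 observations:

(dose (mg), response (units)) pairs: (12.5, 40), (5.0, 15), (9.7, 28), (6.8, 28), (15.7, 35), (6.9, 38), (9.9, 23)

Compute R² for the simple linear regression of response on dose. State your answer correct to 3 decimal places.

n = 7, Σx = 66.5, Σy = 207, Σxy = 2076.4, Σx² = 713.69, Σy² = 6591
Sxx = Σx² − (Σx)²/n = 713.69 − 631.75 = 81.94
Sxy = Σxy − (Σx)(Σy)/n = 2076.4 − 1966.5 = 109.9
Syy = Σy² − (Σy)²/n = 6591 − 6121.285714 = 469.714286
R² = Sxy²/(Sxx·Syy) = (109.9)²/(81.94·469.714286) = 0.313809

0.314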